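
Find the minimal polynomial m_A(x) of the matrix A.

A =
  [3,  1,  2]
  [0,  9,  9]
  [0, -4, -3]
x^3 - 9*x^2 + 27*x - 27

The characteristic polynomial is χ_A(x) = (x - 3)^3, so the eigenvalues are known. The minimal polynomial is
  m_A(x) = Π_λ (x − λ)^{k_λ}
where k_λ is the size of the *largest* Jordan block for λ (equivalently, the smallest k with (A − λI)^k v = 0 for every generalised eigenvector v of λ).

  λ = 3: largest Jordan block has size 3, contributing (x − 3)^3

So m_A(x) = (x - 3)^3 = x^3 - 9*x^2 + 27*x - 27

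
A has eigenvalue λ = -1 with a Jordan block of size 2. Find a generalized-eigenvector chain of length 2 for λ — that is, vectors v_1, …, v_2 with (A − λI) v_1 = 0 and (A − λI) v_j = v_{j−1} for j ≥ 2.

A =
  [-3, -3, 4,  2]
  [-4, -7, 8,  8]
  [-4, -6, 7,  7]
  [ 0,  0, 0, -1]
A Jordan chain for λ = -1 of length 2:
v_1 = (-2, -4, -4, 0)ᵀ
v_2 = (1, 0, 0, 0)ᵀ

Let N = A − (-1)·I. We want v_2 with N^2 v_2 = 0 but N^1 v_2 ≠ 0; then v_{j-1} := N · v_j for j = 2, …, 2.

Pick v_2 = (1, 0, 0, 0)ᵀ.
Then v_1 = N · v_2 = (-2, -4, -4, 0)ᵀ.

Sanity check: (A − (-1)·I) v_1 = (0, 0, 0, 0)ᵀ = 0. ✓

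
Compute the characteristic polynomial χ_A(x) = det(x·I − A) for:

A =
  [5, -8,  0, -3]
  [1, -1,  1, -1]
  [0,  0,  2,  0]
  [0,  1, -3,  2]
x^4 - 8*x^3 + 24*x^2 - 32*x + 16

Expanding det(x·I − A) (e.g. by cofactor expansion or by noting that A is similar to its Jordan form J, which has the same characteristic polynomial as A) gives
  χ_A(x) = x^4 - 8*x^3 + 24*x^2 - 32*x + 16
which factors as (x - 2)^4. The eigenvalues (with algebraic multiplicities) are λ = 2 with multiplicity 4.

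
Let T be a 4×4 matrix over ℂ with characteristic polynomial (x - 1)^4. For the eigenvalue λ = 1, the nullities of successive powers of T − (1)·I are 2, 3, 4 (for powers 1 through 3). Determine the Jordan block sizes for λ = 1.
Block sizes for λ = 1: [3, 1]

From the dimensions of kernels of powers, the number of Jordan blocks of size at least j is d_j − d_{j−1} where d_j = dim ker(N^j) (with d_0 = 0). Computing the differences gives [2, 1, 1].
The number of blocks of size exactly k is (#blocks of size ≥ k) − (#blocks of size ≥ k + 1), so the partition is: 1 block(s) of size 1, 1 block(s) of size 3.
In nonincreasing order the block sizes are [3, 1].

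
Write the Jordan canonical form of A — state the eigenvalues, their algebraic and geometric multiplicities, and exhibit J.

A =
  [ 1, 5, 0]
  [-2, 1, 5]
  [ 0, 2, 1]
J_3(1)

The characteristic polynomial is
  det(x·I − A) = x^3 - 3*x^2 + 3*x - 1 = (x - 1)^3

Eigenvalues and multiplicities (the geometric multiplicity of λ is n − rank(A − λI), which equals the number of Jordan blocks for λ):
  λ = 1: algebraic multiplicity = 3, geometric multiplicity = 1

Determining the block sizes for each eigenvalue:
  λ = 1: one block (gm = 1), so the single block has size am = 3 → block sizes [3]

Assembling the blocks gives a Jordan form
J =
  [1, 1, 0]
  [0, 1, 1]
  [0, 0, 1]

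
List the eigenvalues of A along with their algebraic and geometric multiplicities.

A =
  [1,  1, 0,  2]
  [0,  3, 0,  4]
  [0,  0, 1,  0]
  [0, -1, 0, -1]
λ = 1: alg = 4, geom = 3

Step 1 — factor the characteristic polynomial to read off the algebraic multiplicities:
  χ_A(x) = (x - 1)^4

Step 2 — compute geometric multiplicities via the rank-nullity identity g(λ) = n − rank(A − λI):
  rank(A − (1)·I) = 1, so dim ker(A − (1)·I) = n − 1 = 3

Summary:
  λ = 1: algebraic multiplicity = 4, geometric multiplicity = 3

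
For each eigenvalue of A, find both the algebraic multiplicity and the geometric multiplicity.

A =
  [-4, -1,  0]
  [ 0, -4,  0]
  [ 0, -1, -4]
λ = -4: alg = 3, geom = 2

Step 1 — factor the characteristic polynomial to read off the algebraic multiplicities:
  χ_A(x) = (x + 4)^3

Step 2 — compute geometric multiplicities via the rank-nullity identity g(λ) = n − rank(A − λI):
  rank(A − (-4)·I) = 1, so dim ker(A − (-4)·I) = n − 1 = 2

Summary:
  λ = -4: algebraic multiplicity = 3, geometric multiplicity = 2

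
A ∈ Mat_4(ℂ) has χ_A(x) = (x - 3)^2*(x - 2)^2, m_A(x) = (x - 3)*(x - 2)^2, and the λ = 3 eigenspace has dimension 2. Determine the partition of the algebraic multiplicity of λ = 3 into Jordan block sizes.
Block sizes for λ = 3: [1, 1]

Step 1 — from the characteristic polynomial, algebraic multiplicity of λ = 3 is 2. From dim ker(A − (3)·I) = 2, there are exactly 2 Jordan blocks for λ = 3.
Step 2 — from the minimal polynomial, the factor (x − 3) tells us the largest block for λ = 3 has size 1.
Step 3 — with total size 2, 2 blocks, and largest block 1, the block sizes (in nonincreasing order) are [1, 1].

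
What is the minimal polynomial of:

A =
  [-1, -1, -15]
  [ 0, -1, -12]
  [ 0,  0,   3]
x^3 - x^2 - 5*x - 3

The characteristic polynomial is χ_A(x) = (x - 3)*(x + 1)^2, so the eigenvalues are known. The minimal polynomial is
  m_A(x) = Π_λ (x − λ)^{k_λ}
where k_λ is the size of the *largest* Jordan block for λ (equivalently, the smallest k with (A − λI)^k v = 0 for every generalised eigenvector v of λ).

  λ = -1: largest Jordan block has size 2, contributing (x + 1)^2
  λ = 3: largest Jordan block has size 1, contributing (x − 3)

So m_A(x) = (x - 3)*(x + 1)^2 = x^3 - x^2 - 5*x - 3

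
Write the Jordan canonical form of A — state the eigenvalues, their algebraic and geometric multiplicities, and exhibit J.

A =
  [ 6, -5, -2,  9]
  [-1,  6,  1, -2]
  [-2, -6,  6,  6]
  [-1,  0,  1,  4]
J_1(4) ⊕ J_3(6)

The characteristic polynomial is
  det(x·I − A) = x^4 - 22*x^3 + 180*x^2 - 648*x + 864 = (x - 6)^3*(x - 4)

Eigenvalues and multiplicities (the geometric multiplicity of λ is n − rank(A − λI), which equals the number of Jordan blocks for λ):
  λ = 4: algebraic multiplicity = 1, geometric multiplicity = 1
  λ = 6: algebraic multiplicity = 3, geometric multiplicity = 1

Determining the block sizes for each eigenvalue:
  λ = 4: one block (gm = 1), so the single block has size am = 1 → block sizes [1]
  λ = 6: one block (gm = 1), so the single block has size am = 3 → block sizes [3]

Assembling the blocks gives a Jordan form
J =
  [4, 0, 0, 0]
  [0, 6, 1, 0]
  [0, 0, 6, 1]
  [0, 0, 0, 6]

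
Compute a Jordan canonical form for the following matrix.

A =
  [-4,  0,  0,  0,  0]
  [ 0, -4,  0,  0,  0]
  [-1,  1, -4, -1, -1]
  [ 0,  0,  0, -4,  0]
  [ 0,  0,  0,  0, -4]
J_2(-4) ⊕ J_1(-4) ⊕ J_1(-4) ⊕ J_1(-4)

The characteristic polynomial is
  det(x·I − A) = x^5 + 20*x^4 + 160*x^3 + 640*x^2 + 1280*x + 1024 = (x + 4)^5

Eigenvalues and multiplicities (the geometric multiplicity of λ is n − rank(A − λI), which equals the number of Jordan blocks for λ):
  λ = -4: algebraic multiplicity = 5, geometric multiplicity = 4

Determining the block sizes for each eigenvalue:
  λ = -4: 4 blocks summing to 5 forces exactly one block of size 2 and the rest size 1 → block sizes [2, 1, 1, 1]

Assembling the blocks gives a Jordan form
J =
  [-4,  1,  0,  0,  0]
  [ 0, -4,  0,  0,  0]
  [ 0,  0, -4,  0,  0]
  [ 0,  0,  0, -4,  0]
  [ 0,  0,  0,  0, -4]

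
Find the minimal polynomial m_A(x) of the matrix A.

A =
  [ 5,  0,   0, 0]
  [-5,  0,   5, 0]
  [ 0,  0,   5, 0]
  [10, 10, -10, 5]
x^2 - 5*x

The characteristic polynomial is χ_A(x) = x*(x - 5)^3, so the eigenvalues are known. The minimal polynomial is
  m_A(x) = Π_λ (x − λ)^{k_λ}
where k_λ is the size of the *largest* Jordan block for λ (equivalently, the smallest k with (A − λI)^k v = 0 for every generalised eigenvector v of λ).

  λ = 0: largest Jordan block has size 1, contributing (x − 0)
  λ = 5: largest Jordan block has size 1, contributing (x − 5)

So m_A(x) = x*(x - 5) = x^2 - 5*x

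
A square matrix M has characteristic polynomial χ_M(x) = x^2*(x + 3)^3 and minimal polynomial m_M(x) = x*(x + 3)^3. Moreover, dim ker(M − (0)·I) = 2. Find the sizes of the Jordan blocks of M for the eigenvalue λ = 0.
Block sizes for λ = 0: [1, 1]

Step 1 — from the characteristic polynomial, algebraic multiplicity of λ = 0 is 2. From dim ker(M − (0)·I) = 2, there are exactly 2 Jordan blocks for λ = 0.
Step 2 — from the minimal polynomial, the factor (x − 0) tells us the largest block for λ = 0 has size 1.
Step 3 — with total size 2, 2 blocks, and largest block 1, the block sizes (in nonincreasing order) are [1, 1].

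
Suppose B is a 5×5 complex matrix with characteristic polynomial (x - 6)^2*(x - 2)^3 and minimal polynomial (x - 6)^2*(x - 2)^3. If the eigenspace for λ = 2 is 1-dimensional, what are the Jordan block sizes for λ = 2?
Block sizes for λ = 2: [3]

Step 1 — from the characteristic polynomial, algebraic multiplicity of λ = 2 is 3. From dim ker(B − (2)·I) = 1, there are exactly 1 Jordan blocks for λ = 2.
Step 2 — from the minimal polynomial, the factor (x − 2)^3 tells us the largest block for λ = 2 has size 3.
Step 3 — with total size 3, 1 blocks, and largest block 3, the block sizes (in nonincreasing order) are [3].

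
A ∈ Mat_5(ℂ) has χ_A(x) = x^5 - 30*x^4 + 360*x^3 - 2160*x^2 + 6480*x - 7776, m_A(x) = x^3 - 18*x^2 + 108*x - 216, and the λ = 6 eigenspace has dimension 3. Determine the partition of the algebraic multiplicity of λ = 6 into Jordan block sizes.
Block sizes for λ = 6: [3, 1, 1]

Step 1 — from the characteristic polynomial, algebraic multiplicity of λ = 6 is 5. From dim ker(A − (6)·I) = 3, there are exactly 3 Jordan blocks for λ = 6.
Step 2 — from the minimal polynomial, the factor (x − 6)^3 tells us the largest block for λ = 6 has size 3.
Step 3 — with total size 5, 3 blocks, and largest block 3, the block sizes (in nonincreasing order) are [3, 1, 1].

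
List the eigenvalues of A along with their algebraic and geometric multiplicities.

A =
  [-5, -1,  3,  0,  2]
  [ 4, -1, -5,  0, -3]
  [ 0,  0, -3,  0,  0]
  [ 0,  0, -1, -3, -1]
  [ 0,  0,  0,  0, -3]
λ = -3: alg = 5, geom = 3

Step 1 — factor the characteristic polynomial to read off the algebraic multiplicities:
  χ_A(x) = (x + 3)^5

Step 2 — compute geometric multiplicities via the rank-nullity identity g(λ) = n − rank(A − λI):
  rank(A − (-3)·I) = 2, so dim ker(A − (-3)·I) = n − 2 = 3

Summary:
  λ = -3: algebraic multiplicity = 5, geometric multiplicity = 3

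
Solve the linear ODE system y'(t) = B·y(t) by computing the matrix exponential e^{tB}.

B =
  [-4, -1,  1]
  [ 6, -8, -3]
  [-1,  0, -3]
e^{tB} =
  [-3*t^2*exp(-5*t) + t*exp(-5*t) + exp(-5*t), t^2*exp(-5*t) - t*exp(-5*t), 3*t^2*exp(-5*t) + t*exp(-5*t)]
  [-9*t^2*exp(-5*t)/2 + 6*t*exp(-5*t), 3*t^2*exp(-5*t)/2 - 3*t*exp(-5*t) + exp(-5*t), 9*t^2*exp(-5*t)/2 - 3*t*exp(-5*t)]
  [-3*t^2*exp(-5*t)/2 - t*exp(-5*t), t^2*exp(-5*t)/2, 3*t^2*exp(-5*t)/2 + 2*t*exp(-5*t) + exp(-5*t)]

Strategy: write B = P · J · P⁻¹ where J is a Jordan canonical form, so e^{tB} = P · e^{tJ} · P⁻¹, and e^{tJ} can be computed block-by-block.

B has Jordan form
J =
  [-5,  1,  0]
  [ 0, -5,  1]
  [ 0,  0, -5]
(up to reordering of blocks).

Per-block formulas:
  For a 3×3 Jordan block J_3(-5): exp(t · J_3(-5)) = e^(-5t)·(I + t·N + (t^2/2)·N^2), where N is the 3×3 nilpotent shift.

After assembling e^{tJ} and conjugating by P, we get:

e^{tB} =
  [-3*t^2*exp(-5*t) + t*exp(-5*t) + exp(-5*t), t^2*exp(-5*t) - t*exp(-5*t), 3*t^2*exp(-5*t) + t*exp(-5*t)]
  [-9*t^2*exp(-5*t)/2 + 6*t*exp(-5*t), 3*t^2*exp(-5*t)/2 - 3*t*exp(-5*t) + exp(-5*t), 9*t^2*exp(-5*t)/2 - 3*t*exp(-5*t)]
  [-3*t^2*exp(-5*t)/2 - t*exp(-5*t), t^2*exp(-5*t)/2, 3*t^2*exp(-5*t)/2 + 2*t*exp(-5*t) + exp(-5*t)]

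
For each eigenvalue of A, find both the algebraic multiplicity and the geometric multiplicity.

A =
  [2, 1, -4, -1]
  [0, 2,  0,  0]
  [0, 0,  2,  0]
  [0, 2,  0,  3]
λ = 2: alg = 3, geom = 2; λ = 3: alg = 1, geom = 1

Step 1 — factor the characteristic polynomial to read off the algebraic multiplicities:
  χ_A(x) = (x - 3)*(x - 2)^3

Step 2 — compute geometric multiplicities via the rank-nullity identity g(λ) = n − rank(A − λI):
  rank(A − (2)·I) = 2, so dim ker(A − (2)·I) = n − 2 = 2
  rank(A − (3)·I) = 3, so dim ker(A − (3)·I) = n − 3 = 1

Summary:
  λ = 2: algebraic multiplicity = 3, geometric multiplicity = 2
  λ = 3: algebraic multiplicity = 1, geometric multiplicity = 1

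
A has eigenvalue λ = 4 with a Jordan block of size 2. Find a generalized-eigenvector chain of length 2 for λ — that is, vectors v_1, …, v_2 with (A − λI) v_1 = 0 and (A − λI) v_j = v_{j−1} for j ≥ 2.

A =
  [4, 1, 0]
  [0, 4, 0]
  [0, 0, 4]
A Jordan chain for λ = 4 of length 2:
v_1 = (1, 0, 0)ᵀ
v_2 = (0, 1, 0)ᵀ

Let N = A − (4)·I. We want v_2 with N^2 v_2 = 0 but N^1 v_2 ≠ 0; then v_{j-1} := N · v_j for j = 2, …, 2.

Pick v_2 = (0, 1, 0)ᵀ.
Then v_1 = N · v_2 = (1, 0, 0)ᵀ.

Sanity check: (A − (4)·I) v_1 = (0, 0, 0)ᵀ = 0. ✓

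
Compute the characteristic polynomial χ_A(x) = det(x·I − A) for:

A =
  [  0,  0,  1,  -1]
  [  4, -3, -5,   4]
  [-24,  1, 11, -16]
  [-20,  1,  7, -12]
x^4 + 4*x^3 - 12*x^2 - 32*x + 64

Expanding det(x·I − A) (e.g. by cofactor expansion or by noting that A is similar to its Jordan form J, which has the same characteristic polynomial as A) gives
  χ_A(x) = x^4 + 4*x^3 - 12*x^2 - 32*x + 64
which factors as (x - 2)^2*(x + 4)^2. The eigenvalues (with algebraic multiplicities) are λ = -4 with multiplicity 2, λ = 2 with multiplicity 2.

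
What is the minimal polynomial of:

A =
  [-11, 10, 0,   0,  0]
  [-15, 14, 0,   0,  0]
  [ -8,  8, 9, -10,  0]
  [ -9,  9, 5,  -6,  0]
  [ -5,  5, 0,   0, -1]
x^3 - 7*x^2 + 8*x + 16

The characteristic polynomial is χ_A(x) = (x - 4)^2*(x + 1)^3, so the eigenvalues are known. The minimal polynomial is
  m_A(x) = Π_λ (x − λ)^{k_λ}
where k_λ is the size of the *largest* Jordan block for λ (equivalently, the smallest k with (A − λI)^k v = 0 for every generalised eigenvector v of λ).

  λ = -1: largest Jordan block has size 1, contributing (x + 1)
  λ = 4: largest Jordan block has size 2, contributing (x − 4)^2

So m_A(x) = (x - 4)^2*(x + 1) = x^3 - 7*x^2 + 8*x + 16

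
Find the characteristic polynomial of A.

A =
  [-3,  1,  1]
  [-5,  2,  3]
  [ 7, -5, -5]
x^3 + 6*x^2 + 12*x + 8

Expanding det(x·I − A) (e.g. by cofactor expansion or by noting that A is similar to its Jordan form J, which has the same characteristic polynomial as A) gives
  χ_A(x) = x^3 + 6*x^2 + 12*x + 8
which factors as (x + 2)^3. The eigenvalues (with algebraic multiplicities) are λ = -2 with multiplicity 3.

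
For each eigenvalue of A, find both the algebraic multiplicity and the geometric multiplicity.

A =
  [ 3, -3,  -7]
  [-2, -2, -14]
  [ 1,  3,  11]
λ = 4: alg = 3, geom = 2

Step 1 — factor the characteristic polynomial to read off the algebraic multiplicities:
  χ_A(x) = (x - 4)^3

Step 2 — compute geometric multiplicities via the rank-nullity identity g(λ) = n − rank(A − λI):
  rank(A − (4)·I) = 1, so dim ker(A − (4)·I) = n − 1 = 2

Summary:
  λ = 4: algebraic multiplicity = 3, geometric multiplicity = 2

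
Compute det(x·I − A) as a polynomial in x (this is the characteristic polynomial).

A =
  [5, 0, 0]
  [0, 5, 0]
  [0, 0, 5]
x^3 - 15*x^2 + 75*x - 125

Expanding det(x·I − A) (e.g. by cofactor expansion or by noting that A is similar to its Jordan form J, which has the same characteristic polynomial as A) gives
  χ_A(x) = x^3 - 15*x^2 + 75*x - 125
which factors as (x - 5)^3. The eigenvalues (with algebraic multiplicities) are λ = 5 with multiplicity 3.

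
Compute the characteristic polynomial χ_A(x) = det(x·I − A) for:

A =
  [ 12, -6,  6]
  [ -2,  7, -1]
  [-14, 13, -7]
x^3 - 12*x^2 + 36*x

Expanding det(x·I − A) (e.g. by cofactor expansion or by noting that A is similar to its Jordan form J, which has the same characteristic polynomial as A) gives
  χ_A(x) = x^3 - 12*x^2 + 36*x
which factors as x*(x - 6)^2. The eigenvalues (with algebraic multiplicities) are λ = 0 with multiplicity 1, λ = 6 with multiplicity 2.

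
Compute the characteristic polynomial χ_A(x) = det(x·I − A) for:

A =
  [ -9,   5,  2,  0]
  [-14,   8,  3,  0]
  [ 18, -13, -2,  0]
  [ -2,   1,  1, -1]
x^4 + 4*x^3 + 6*x^2 + 4*x + 1

Expanding det(x·I − A) (e.g. by cofactor expansion or by noting that A is similar to its Jordan form J, which has the same characteristic polynomial as A) gives
  χ_A(x) = x^4 + 4*x^3 + 6*x^2 + 4*x + 1
which factors as (x + 1)^4. The eigenvalues (with algebraic multiplicities) are λ = -1 with multiplicity 4.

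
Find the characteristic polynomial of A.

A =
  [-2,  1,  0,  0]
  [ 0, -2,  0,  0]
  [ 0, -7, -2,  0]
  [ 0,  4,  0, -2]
x^4 + 8*x^3 + 24*x^2 + 32*x + 16

Expanding det(x·I − A) (e.g. by cofactor expansion or by noting that A is similar to its Jordan form J, which has the same characteristic polynomial as A) gives
  χ_A(x) = x^4 + 8*x^3 + 24*x^2 + 32*x + 16
which factors as (x + 2)^4. The eigenvalues (with algebraic multiplicities) are λ = -2 with multiplicity 4.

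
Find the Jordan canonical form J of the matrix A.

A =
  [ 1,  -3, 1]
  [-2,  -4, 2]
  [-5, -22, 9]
J_3(2)

The characteristic polynomial is
  det(x·I − A) = x^3 - 6*x^2 + 12*x - 8 = (x - 2)^3

Eigenvalues and multiplicities (the geometric multiplicity of λ is n − rank(A − λI), which equals the number of Jordan blocks for λ):
  λ = 2: algebraic multiplicity = 3, geometric multiplicity = 1

Determining the block sizes for each eigenvalue:
  λ = 2: one block (gm = 1), so the single block has size am = 3 → block sizes [3]

Assembling the blocks gives a Jordan form
J =
  [2, 1, 0]
  [0, 2, 1]
  [0, 0, 2]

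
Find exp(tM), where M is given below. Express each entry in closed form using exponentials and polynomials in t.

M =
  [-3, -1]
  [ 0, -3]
e^{tM} =
  [exp(-3*t), -t*exp(-3*t)]
  [0, exp(-3*t)]

Strategy: write M = P · J · P⁻¹ where J is a Jordan canonical form, so e^{tM} = P · e^{tJ} · P⁻¹, and e^{tJ} can be computed block-by-block.

M has Jordan form
J =
  [-3,  1]
  [ 0, -3]
(up to reordering of blocks).

Per-block formulas:
  For a 2×2 Jordan block J_2(-3): exp(t · J_2(-3)) = e^(-3t)·(I + t·N), where N is the 2×2 nilpotent shift.

After assembling e^{tJ} and conjugating by P, we get:

e^{tM} =
  [exp(-3*t), -t*exp(-3*t)]
  [0, exp(-3*t)]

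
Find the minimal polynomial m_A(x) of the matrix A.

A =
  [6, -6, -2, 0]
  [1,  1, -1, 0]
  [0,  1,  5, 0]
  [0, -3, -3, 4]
x^3 - 12*x^2 + 48*x - 64

The characteristic polynomial is χ_A(x) = (x - 4)^4, so the eigenvalues are known. The minimal polynomial is
  m_A(x) = Π_λ (x − λ)^{k_λ}
where k_λ is the size of the *largest* Jordan block for λ (equivalently, the smallest k with (A − λI)^k v = 0 for every generalised eigenvector v of λ).

  λ = 4: largest Jordan block has size 3, contributing (x − 4)^3

So m_A(x) = (x - 4)^3 = x^3 - 12*x^2 + 48*x - 64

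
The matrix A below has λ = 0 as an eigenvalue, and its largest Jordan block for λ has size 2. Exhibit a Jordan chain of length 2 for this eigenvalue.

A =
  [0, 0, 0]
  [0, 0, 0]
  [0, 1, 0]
A Jordan chain for λ = 0 of length 2:
v_1 = (0, 0, 1)ᵀ
v_2 = (0, 1, 0)ᵀ

Let N = A − (0)·I. We want v_2 with N^2 v_2 = 0 but N^1 v_2 ≠ 0; then v_{j-1} := N · v_j for j = 2, …, 2.

Pick v_2 = (0, 1, 0)ᵀ.
Then v_1 = N · v_2 = (0, 0, 1)ᵀ.

Sanity check: (A − (0)·I) v_1 = (0, 0, 0)ᵀ = 0. ✓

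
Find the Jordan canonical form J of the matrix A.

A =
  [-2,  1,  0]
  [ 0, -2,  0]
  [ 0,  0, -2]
J_2(-2) ⊕ J_1(-2)

The characteristic polynomial is
  det(x·I − A) = x^3 + 6*x^2 + 12*x + 8 = (x + 2)^3

Eigenvalues and multiplicities (the geometric multiplicity of λ is n − rank(A − λI), which equals the number of Jordan blocks for λ):
  λ = -2: algebraic multiplicity = 3, geometric multiplicity = 2

Determining the block sizes for each eigenvalue:
  λ = -2: 2 blocks summing to 3 forces exactly one block of size 2 and the rest size 1 → block sizes [2, 1]

Assembling the blocks gives a Jordan form
J =
  [-2,  1,  0]
  [ 0, -2,  0]
  [ 0,  0, -2]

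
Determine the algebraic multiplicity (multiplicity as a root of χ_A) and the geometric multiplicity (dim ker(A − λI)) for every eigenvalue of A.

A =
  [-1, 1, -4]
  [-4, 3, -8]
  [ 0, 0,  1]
λ = 1: alg = 3, geom = 2

Step 1 — factor the characteristic polynomial to read off the algebraic multiplicities:
  χ_A(x) = (x - 1)^3

Step 2 — compute geometric multiplicities via the rank-nullity identity g(λ) = n − rank(A − λI):
  rank(A − (1)·I) = 1, so dim ker(A − (1)·I) = n − 1 = 2

Summary:
  λ = 1: algebraic multiplicity = 3, geometric multiplicity = 2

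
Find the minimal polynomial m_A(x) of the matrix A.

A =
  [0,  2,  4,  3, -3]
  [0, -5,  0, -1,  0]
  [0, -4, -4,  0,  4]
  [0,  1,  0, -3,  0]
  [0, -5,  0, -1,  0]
x^4 + 8*x^3 + 16*x^2

The characteristic polynomial is χ_A(x) = x^2*(x + 4)^3, so the eigenvalues are known. The minimal polynomial is
  m_A(x) = Π_λ (x − λ)^{k_λ}
where k_λ is the size of the *largest* Jordan block for λ (equivalently, the smallest k with (A − λI)^k v = 0 for every generalised eigenvector v of λ).

  λ = -4: largest Jordan block has size 2, contributing (x + 4)^2
  λ = 0: largest Jordan block has size 2, contributing (x − 0)^2

So m_A(x) = x^2*(x + 4)^2 = x^4 + 8*x^3 + 16*x^2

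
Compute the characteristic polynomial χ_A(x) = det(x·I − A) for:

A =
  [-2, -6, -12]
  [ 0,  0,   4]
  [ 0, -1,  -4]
x^3 + 6*x^2 + 12*x + 8

Expanding det(x·I − A) (e.g. by cofactor expansion or by noting that A is similar to its Jordan form J, which has the same characteristic polynomial as A) gives
  χ_A(x) = x^3 + 6*x^2 + 12*x + 8
which factors as (x + 2)^3. The eigenvalues (with algebraic multiplicities) are λ = -2 with multiplicity 3.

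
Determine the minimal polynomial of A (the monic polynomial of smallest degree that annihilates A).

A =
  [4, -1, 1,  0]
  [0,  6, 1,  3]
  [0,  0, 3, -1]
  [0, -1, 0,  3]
x^3 - 12*x^2 + 48*x - 64

The characteristic polynomial is χ_A(x) = (x - 4)^4, so the eigenvalues are known. The minimal polynomial is
  m_A(x) = Π_λ (x − λ)^{k_λ}
where k_λ is the size of the *largest* Jordan block for λ (equivalently, the smallest k with (A − λI)^k v = 0 for every generalised eigenvector v of λ).

  λ = 4: largest Jordan block has size 3, contributing (x − 4)^3

So m_A(x) = (x - 4)^3 = x^3 - 12*x^2 + 48*x - 64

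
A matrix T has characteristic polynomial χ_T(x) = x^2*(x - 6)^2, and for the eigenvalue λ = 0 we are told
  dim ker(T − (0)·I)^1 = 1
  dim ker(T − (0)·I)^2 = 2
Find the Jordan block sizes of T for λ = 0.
Block sizes for λ = 0: [2]

From the dimensions of kernels of powers, the number of Jordan blocks of size at least j is d_j − d_{j−1} where d_j = dim ker(N^j) (with d_0 = 0). Computing the differences gives [1, 1].
The number of blocks of size exactly k is (#blocks of size ≥ k) − (#blocks of size ≥ k + 1), so the partition is: 1 block(s) of size 2.
In nonincreasing order the block sizes are [2].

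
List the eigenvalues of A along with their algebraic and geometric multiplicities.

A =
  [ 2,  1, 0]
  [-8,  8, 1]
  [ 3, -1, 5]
λ = 5: alg = 3, geom = 1

Step 1 — factor the characteristic polynomial to read off the algebraic multiplicities:
  χ_A(x) = (x - 5)^3

Step 2 — compute geometric multiplicities via the rank-nullity identity g(λ) = n − rank(A − λI):
  rank(A − (5)·I) = 2, so dim ker(A − (5)·I) = n − 2 = 1

Summary:
  λ = 5: algebraic multiplicity = 3, geometric multiplicity = 1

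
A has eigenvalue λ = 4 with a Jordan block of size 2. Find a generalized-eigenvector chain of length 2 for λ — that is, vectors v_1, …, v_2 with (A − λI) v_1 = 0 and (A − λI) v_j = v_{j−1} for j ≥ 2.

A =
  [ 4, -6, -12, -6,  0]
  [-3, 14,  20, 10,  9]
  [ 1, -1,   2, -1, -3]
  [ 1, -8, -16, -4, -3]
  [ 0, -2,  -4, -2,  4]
A Jordan chain for λ = 4 of length 2:
v_1 = (0, -3, 1, 1, 0)ᵀ
v_2 = (1, 0, 0, 0, 0)ᵀ

Let N = A − (4)·I. We want v_2 with N^2 v_2 = 0 but N^1 v_2 ≠ 0; then v_{j-1} := N · v_j for j = 2, …, 2.

Pick v_2 = (1, 0, 0, 0, 0)ᵀ.
Then v_1 = N · v_2 = (0, -3, 1, 1, 0)ᵀ.

Sanity check: (A − (4)·I) v_1 = (0, 0, 0, 0, 0)ᵀ = 0. ✓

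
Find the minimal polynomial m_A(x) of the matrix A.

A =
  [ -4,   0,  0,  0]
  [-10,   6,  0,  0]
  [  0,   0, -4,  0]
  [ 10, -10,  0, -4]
x^2 - 2*x - 24

The characteristic polynomial is χ_A(x) = (x - 6)*(x + 4)^3, so the eigenvalues are known. The minimal polynomial is
  m_A(x) = Π_λ (x − λ)^{k_λ}
where k_λ is the size of the *largest* Jordan block for λ (equivalently, the smallest k with (A − λI)^k v = 0 for every generalised eigenvector v of λ).

  λ = -4: largest Jordan block has size 1, contributing (x + 4)
  λ = 6: largest Jordan block has size 1, contributing (x − 6)

So m_A(x) = (x - 6)*(x + 4) = x^2 - 2*x - 24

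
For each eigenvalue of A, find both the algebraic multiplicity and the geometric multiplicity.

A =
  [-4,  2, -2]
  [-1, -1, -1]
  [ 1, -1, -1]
λ = -2: alg = 3, geom = 2

Step 1 — factor the characteristic polynomial to read off the algebraic multiplicities:
  χ_A(x) = (x + 2)^3

Step 2 — compute geometric multiplicities via the rank-nullity identity g(λ) = n − rank(A − λI):
  rank(A − (-2)·I) = 1, so dim ker(A − (-2)·I) = n − 1 = 2

Summary:
  λ = -2: algebraic multiplicity = 3, geometric multiplicity = 2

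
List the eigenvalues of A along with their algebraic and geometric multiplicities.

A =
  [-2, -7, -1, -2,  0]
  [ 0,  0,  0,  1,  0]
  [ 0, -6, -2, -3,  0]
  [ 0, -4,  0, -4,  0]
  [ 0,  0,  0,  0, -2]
λ = -2: alg = 5, geom = 3

Step 1 — factor the characteristic polynomial to read off the algebraic multiplicities:
  χ_A(x) = (x + 2)^5

Step 2 — compute geometric multiplicities via the rank-nullity identity g(λ) = n − rank(A − λI):
  rank(A − (-2)·I) = 2, so dim ker(A − (-2)·I) = n − 2 = 3

Summary:
  λ = -2: algebraic multiplicity = 5, geometric multiplicity = 3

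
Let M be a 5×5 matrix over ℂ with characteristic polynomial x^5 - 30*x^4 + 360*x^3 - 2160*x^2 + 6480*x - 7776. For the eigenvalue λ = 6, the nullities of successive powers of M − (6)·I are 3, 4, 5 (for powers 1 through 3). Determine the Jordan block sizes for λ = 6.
Block sizes for λ = 6: [3, 1, 1]

From the dimensions of kernels of powers, the number of Jordan blocks of size at least j is d_j − d_{j−1} where d_j = dim ker(N^j) (with d_0 = 0). Computing the differences gives [3, 1, 1].
The number of blocks of size exactly k is (#blocks of size ≥ k) − (#blocks of size ≥ k + 1), so the partition is: 2 block(s) of size 1, 1 block(s) of size 3.
In nonincreasing order the block sizes are [3, 1, 1].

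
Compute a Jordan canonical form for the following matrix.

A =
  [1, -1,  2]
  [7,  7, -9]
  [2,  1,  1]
J_3(3)

The characteristic polynomial is
  det(x·I − A) = x^3 - 9*x^2 + 27*x - 27 = (x - 3)^3

Eigenvalues and multiplicities (the geometric multiplicity of λ is n − rank(A − λI), which equals the number of Jordan blocks for λ):
  λ = 3: algebraic multiplicity = 3, geometric multiplicity = 1

Determining the block sizes for each eigenvalue:
  λ = 3: one block (gm = 1), so the single block has size am = 3 → block sizes [3]

Assembling the blocks gives a Jordan form
J =
  [3, 1, 0]
  [0, 3, 1]
  [0, 0, 3]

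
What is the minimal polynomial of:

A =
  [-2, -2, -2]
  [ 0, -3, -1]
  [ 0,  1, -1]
x^2 + 4*x + 4

The characteristic polynomial is χ_A(x) = (x + 2)^3, so the eigenvalues are known. The minimal polynomial is
  m_A(x) = Π_λ (x − λ)^{k_λ}
where k_λ is the size of the *largest* Jordan block for λ (equivalently, the smallest k with (A − λI)^k v = 0 for every generalised eigenvector v of λ).

  λ = -2: largest Jordan block has size 2, contributing (x + 2)^2

So m_A(x) = (x + 2)^2 = x^2 + 4*x + 4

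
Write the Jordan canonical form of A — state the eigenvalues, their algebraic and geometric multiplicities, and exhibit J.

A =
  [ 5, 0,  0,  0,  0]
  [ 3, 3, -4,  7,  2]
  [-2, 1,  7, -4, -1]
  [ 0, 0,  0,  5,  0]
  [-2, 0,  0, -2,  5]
J_3(5) ⊕ J_1(5) ⊕ J_1(5)

The characteristic polynomial is
  det(x·I − A) = x^5 - 25*x^4 + 250*x^3 - 1250*x^2 + 3125*x - 3125 = (x - 5)^5

Eigenvalues and multiplicities (the geometric multiplicity of λ is n − rank(A − λI), which equals the number of Jordan blocks for λ):
  λ = 5: algebraic multiplicity = 5, geometric multiplicity = 3

Determining the block sizes for each eigenvalue:
  λ = 5: with am = 5 and gm = 3, the partition is not yet determined (e.g. several partitions of 5 into 3 parts exist). Let N = A − (5)·I. Computing rank(N^1) = 2, rank(N^2) = 1, rank(N^3) = 0; the number of blocks of size ≥ j is rank(N^{j−1}) − rank(N^j), giving [3, 1, 1]. So we have 1 block(s) of size 3, 2 block(s) of size 1 → block sizes [3, 1, 1]

Assembling the blocks gives a Jordan form
J =
  [5, 1, 0, 0, 0]
  [0, 5, 1, 0, 0]
  [0, 0, 5, 0, 0]
  [0, 0, 0, 5, 0]
  [0, 0, 0, 0, 5]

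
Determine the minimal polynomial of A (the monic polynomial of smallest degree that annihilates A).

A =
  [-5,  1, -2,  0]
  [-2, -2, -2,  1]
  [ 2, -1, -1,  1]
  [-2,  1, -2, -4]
x^3 + 9*x^2 + 27*x + 27

The characteristic polynomial is χ_A(x) = (x + 3)^4, so the eigenvalues are known. The minimal polynomial is
  m_A(x) = Π_λ (x − λ)^{k_λ}
where k_λ is the size of the *largest* Jordan block for λ (equivalently, the smallest k with (A − λI)^k v = 0 for every generalised eigenvector v of λ).

  λ = -3: largest Jordan block has size 3, contributing (x + 3)^3

So m_A(x) = (x + 3)^3 = x^3 + 9*x^2 + 27*x + 27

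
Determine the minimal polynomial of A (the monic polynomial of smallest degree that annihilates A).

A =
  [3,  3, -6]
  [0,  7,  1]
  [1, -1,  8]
x^3 - 18*x^2 + 108*x - 216

The characteristic polynomial is χ_A(x) = (x - 6)^3, so the eigenvalues are known. The minimal polynomial is
  m_A(x) = Π_λ (x − λ)^{k_λ}
where k_λ is the size of the *largest* Jordan block for λ (equivalently, the smallest k with (A − λI)^k v = 0 for every generalised eigenvector v of λ).

  λ = 6: largest Jordan block has size 3, contributing (x − 6)^3

So m_A(x) = (x - 6)^3 = x^3 - 18*x^2 + 108*x - 216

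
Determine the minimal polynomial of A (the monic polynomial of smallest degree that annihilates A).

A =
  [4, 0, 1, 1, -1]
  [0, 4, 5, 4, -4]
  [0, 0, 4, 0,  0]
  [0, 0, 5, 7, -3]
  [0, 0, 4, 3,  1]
x^3 - 12*x^2 + 48*x - 64

The characteristic polynomial is χ_A(x) = (x - 4)^5, so the eigenvalues are known. The minimal polynomial is
  m_A(x) = Π_λ (x − λ)^{k_λ}
where k_λ is the size of the *largest* Jordan block for λ (equivalently, the smallest k with (A − λI)^k v = 0 for every generalised eigenvector v of λ).

  λ = 4: largest Jordan block has size 3, contributing (x − 4)^3

So m_A(x) = (x - 4)^3 = x^3 - 12*x^2 + 48*x - 64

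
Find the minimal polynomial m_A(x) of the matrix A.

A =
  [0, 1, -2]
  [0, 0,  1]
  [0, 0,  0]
x^3

The characteristic polynomial is χ_A(x) = x^3, so the eigenvalues are known. The minimal polynomial is
  m_A(x) = Π_λ (x − λ)^{k_λ}
where k_λ is the size of the *largest* Jordan block for λ (equivalently, the smallest k with (A − λI)^k v = 0 for every generalised eigenvector v of λ).

  λ = 0: largest Jordan block has size 3, contributing (x − 0)^3

So m_A(x) = x^3 = x^3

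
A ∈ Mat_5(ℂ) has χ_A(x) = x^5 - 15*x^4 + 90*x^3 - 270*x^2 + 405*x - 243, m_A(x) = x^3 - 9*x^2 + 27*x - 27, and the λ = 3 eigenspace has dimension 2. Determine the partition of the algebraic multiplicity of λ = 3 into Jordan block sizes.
Block sizes for λ = 3: [3, 2]

Step 1 — from the characteristic polynomial, algebraic multiplicity of λ = 3 is 5. From dim ker(A − (3)·I) = 2, there are exactly 2 Jordan blocks for λ = 3.
Step 2 — from the minimal polynomial, the factor (x − 3)^3 tells us the largest block for λ = 3 has size 3.
Step 3 — with total size 5, 2 blocks, and largest block 3, the block sizes (in nonincreasing order) are [3, 2].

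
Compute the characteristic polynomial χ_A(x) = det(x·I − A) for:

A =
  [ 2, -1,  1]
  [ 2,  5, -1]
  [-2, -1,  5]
x^3 - 12*x^2 + 48*x - 64

Expanding det(x·I − A) (e.g. by cofactor expansion or by noting that A is similar to its Jordan form J, which has the same characteristic polynomial as A) gives
  χ_A(x) = x^3 - 12*x^2 + 48*x - 64
which factors as (x - 4)^3. The eigenvalues (with algebraic multiplicities) are λ = 4 with multiplicity 3.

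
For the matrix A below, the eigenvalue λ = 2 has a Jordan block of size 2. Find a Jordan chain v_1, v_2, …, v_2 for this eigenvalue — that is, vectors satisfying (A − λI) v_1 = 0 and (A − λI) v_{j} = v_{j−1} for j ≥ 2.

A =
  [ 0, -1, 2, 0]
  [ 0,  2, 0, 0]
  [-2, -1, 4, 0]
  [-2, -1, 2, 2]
A Jordan chain for λ = 2 of length 2:
v_1 = (-2, 0, -2, -2)ᵀ
v_2 = (1, 0, 0, 0)ᵀ

Let N = A − (2)·I. We want v_2 with N^2 v_2 = 0 but N^1 v_2 ≠ 0; then v_{j-1} := N · v_j for j = 2, …, 2.

Pick v_2 = (1, 0, 0, 0)ᵀ.
Then v_1 = N · v_2 = (-2, 0, -2, -2)ᵀ.

Sanity check: (A − (2)·I) v_1 = (0, 0, 0, 0)ᵀ = 0. ✓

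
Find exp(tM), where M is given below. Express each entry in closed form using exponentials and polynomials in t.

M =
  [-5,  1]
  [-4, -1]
e^{tM} =
  [-2*t*exp(-3*t) + exp(-3*t), t*exp(-3*t)]
  [-4*t*exp(-3*t), 2*t*exp(-3*t) + exp(-3*t)]

Strategy: write M = P · J · P⁻¹ where J is a Jordan canonical form, so e^{tM} = P · e^{tJ} · P⁻¹, and e^{tJ} can be computed block-by-block.

M has Jordan form
J =
  [-3,  1]
  [ 0, -3]
(up to reordering of blocks).

Per-block formulas:
  For a 2×2 Jordan block J_2(-3): exp(t · J_2(-3)) = e^(-3t)·(I + t·N), where N is the 2×2 nilpotent shift.

After assembling e^{tJ} and conjugating by P, we get:

e^{tM} =
  [-2*t*exp(-3*t) + exp(-3*t), t*exp(-3*t)]
  [-4*t*exp(-3*t), 2*t*exp(-3*t) + exp(-3*t)]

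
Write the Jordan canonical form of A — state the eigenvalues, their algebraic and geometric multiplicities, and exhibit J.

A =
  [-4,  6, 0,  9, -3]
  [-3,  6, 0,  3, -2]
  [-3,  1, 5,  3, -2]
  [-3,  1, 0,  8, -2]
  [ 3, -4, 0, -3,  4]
J_2(2) ⊕ J_1(5) ⊕ J_1(5) ⊕ J_1(5)

The characteristic polynomial is
  det(x·I − A) = x^5 - 19*x^4 + 139*x^3 - 485*x^2 + 800*x - 500 = (x - 5)^3*(x - 2)^2

Eigenvalues and multiplicities (the geometric multiplicity of λ is n − rank(A − λI), which equals the number of Jordan blocks for λ):
  λ = 2: algebraic multiplicity = 2, geometric multiplicity = 1
  λ = 5: algebraic multiplicity = 3, geometric multiplicity = 3

Determining the block sizes for each eigenvalue:
  λ = 2: one block (gm = 1), so the single block has size am = 2 → block sizes [2]
  λ = 5: gm = am = 3, so every block has size 1 → block sizes [1, 1, 1]

Assembling the blocks gives a Jordan form
J =
  [2, 1, 0, 0, 0]
  [0, 2, 0, 0, 0]
  [0, 0, 5, 0, 0]
  [0, 0, 0, 5, 0]
  [0, 0, 0, 0, 5]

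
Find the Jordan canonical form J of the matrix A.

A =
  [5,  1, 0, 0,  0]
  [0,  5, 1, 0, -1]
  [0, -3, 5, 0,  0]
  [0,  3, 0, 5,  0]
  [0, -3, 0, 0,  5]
J_3(5) ⊕ J_1(5) ⊕ J_1(5)

The characteristic polynomial is
  det(x·I − A) = x^5 - 25*x^4 + 250*x^3 - 1250*x^2 + 3125*x - 3125 = (x - 5)^5

Eigenvalues and multiplicities (the geometric multiplicity of λ is n − rank(A − λI), which equals the number of Jordan blocks for λ):
  λ = 5: algebraic multiplicity = 5, geometric multiplicity = 3

Determining the block sizes for each eigenvalue:
  λ = 5: with am = 5 and gm = 3, the partition is not yet determined (e.g. several partitions of 5 into 3 parts exist). Let N = A − (5)·I. Computing rank(N^1) = 2, rank(N^2) = 1, rank(N^3) = 0; the number of blocks of size ≥ j is rank(N^{j−1}) − rank(N^j), giving [3, 1, 1]. So we have 1 block(s) of size 3, 2 block(s) of size 1 → block sizes [3, 1, 1]

Assembling the blocks gives a Jordan form
J =
  [5, 1, 0, 0, 0]
  [0, 5, 1, 0, 0]
  [0, 0, 5, 0, 0]
  [0, 0, 0, 5, 0]
  [0, 0, 0, 0, 5]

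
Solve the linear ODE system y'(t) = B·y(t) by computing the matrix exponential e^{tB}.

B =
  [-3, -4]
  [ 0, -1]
e^{tB} =
  [exp(-3*t), -2*exp(-t) + 2*exp(-3*t)]
  [0, exp(-t)]

Strategy: write B = P · J · P⁻¹ where J is a Jordan canonical form, so e^{tB} = P · e^{tJ} · P⁻¹, and e^{tJ} can be computed block-by-block.

B has Jordan form
J =
  [-3,  0]
  [ 0, -1]
(up to reordering of blocks).

Per-block formulas:
  For a 1×1 block at λ = -3: exp(t · [-3]) = [e^(-3t)].
  For a 1×1 block at λ = -1: exp(t · [-1]) = [e^(-1t)].

After assembling e^{tJ} and conjugating by P, we get:

e^{tB} =
  [exp(-3*t), -2*exp(-t) + 2*exp(-3*t)]
  [0, exp(-t)]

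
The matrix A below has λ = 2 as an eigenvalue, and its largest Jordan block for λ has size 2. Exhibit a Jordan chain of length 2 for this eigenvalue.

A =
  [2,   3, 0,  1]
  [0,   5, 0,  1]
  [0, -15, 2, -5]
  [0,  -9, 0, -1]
A Jordan chain for λ = 2 of length 2:
v_1 = (3, 3, -15, -9)ᵀ
v_2 = (0, 1, 0, 0)ᵀ

Let N = A − (2)·I. We want v_2 with N^2 v_2 = 0 but N^1 v_2 ≠ 0; then v_{j-1} := N · v_j for j = 2, …, 2.

Pick v_2 = (0, 1, 0, 0)ᵀ.
Then v_1 = N · v_2 = (3, 3, -15, -9)ᵀ.

Sanity check: (A − (2)·I) v_1 = (0, 0, 0, 0)ᵀ = 0. ✓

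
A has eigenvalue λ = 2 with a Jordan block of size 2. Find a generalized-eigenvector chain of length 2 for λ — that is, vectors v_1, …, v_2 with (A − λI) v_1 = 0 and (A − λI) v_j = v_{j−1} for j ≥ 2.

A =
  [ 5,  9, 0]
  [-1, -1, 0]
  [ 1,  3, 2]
A Jordan chain for λ = 2 of length 2:
v_1 = (3, -1, 1)ᵀ
v_2 = (1, 0, 0)ᵀ

Let N = A − (2)·I. We want v_2 with N^2 v_2 = 0 but N^1 v_2 ≠ 0; then v_{j-1} := N · v_j for j = 2, …, 2.

Pick v_2 = (1, 0, 0)ᵀ.
Then v_1 = N · v_2 = (3, -1, 1)ᵀ.

Sanity check: (A − (2)·I) v_1 = (0, 0, 0)ᵀ = 0. ✓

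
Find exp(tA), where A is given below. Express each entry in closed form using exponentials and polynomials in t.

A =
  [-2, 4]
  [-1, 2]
e^{tA} =
  [1 - 2*t, 4*t]
  [-t, 2*t + 1]

Strategy: write A = P · J · P⁻¹ where J is a Jordan canonical form, so e^{tA} = P · e^{tJ} · P⁻¹, and e^{tJ} can be computed block-by-block.

A has Jordan form
J =
  [0, 1]
  [0, 0]
(up to reordering of blocks).

Per-block formulas:
  For a 2×2 Jordan block J_2(0): exp(t · J_2(0)) = e^(0t)·(I + t·N), where N is the 2×2 nilpotent shift.

After assembling e^{tJ} and conjugating by P, we get:

e^{tA} =
  [1 - 2*t, 4*t]
  [-t, 2*t + 1]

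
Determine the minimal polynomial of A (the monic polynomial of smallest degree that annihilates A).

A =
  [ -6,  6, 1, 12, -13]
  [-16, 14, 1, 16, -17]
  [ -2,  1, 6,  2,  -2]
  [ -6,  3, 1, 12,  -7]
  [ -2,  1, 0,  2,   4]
x^3 - 18*x^2 + 108*x - 216

The characteristic polynomial is χ_A(x) = (x - 6)^5, so the eigenvalues are known. The minimal polynomial is
  m_A(x) = Π_λ (x − λ)^{k_λ}
where k_λ is the size of the *largest* Jordan block for λ (equivalently, the smallest k with (A − λI)^k v = 0 for every generalised eigenvector v of λ).

  λ = 6: largest Jordan block has size 3, contributing (x − 6)^3

So m_A(x) = (x - 6)^3 = x^3 - 18*x^2 + 108*x - 216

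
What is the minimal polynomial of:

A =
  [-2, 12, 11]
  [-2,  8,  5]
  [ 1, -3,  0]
x^3 - 6*x^2 + 12*x - 8

The characteristic polynomial is χ_A(x) = (x - 2)^3, so the eigenvalues are known. The minimal polynomial is
  m_A(x) = Π_λ (x − λ)^{k_λ}
where k_λ is the size of the *largest* Jordan block for λ (equivalently, the smallest k with (A − λI)^k v = 0 for every generalised eigenvector v of λ).

  λ = 2: largest Jordan block has size 3, contributing (x − 2)^3

So m_A(x) = (x - 2)^3 = x^3 - 6*x^2 + 12*x - 8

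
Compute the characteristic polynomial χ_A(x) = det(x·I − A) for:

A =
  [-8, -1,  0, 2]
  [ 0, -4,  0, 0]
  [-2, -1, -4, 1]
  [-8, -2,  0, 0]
x^4 + 16*x^3 + 96*x^2 + 256*x + 256

Expanding det(x·I − A) (e.g. by cofactor expansion or by noting that A is similar to its Jordan form J, which has the same characteristic polynomial as A) gives
  χ_A(x) = x^4 + 16*x^3 + 96*x^2 + 256*x + 256
which factors as (x + 4)^4. The eigenvalues (with algebraic multiplicities) are λ = -4 with multiplicity 4.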